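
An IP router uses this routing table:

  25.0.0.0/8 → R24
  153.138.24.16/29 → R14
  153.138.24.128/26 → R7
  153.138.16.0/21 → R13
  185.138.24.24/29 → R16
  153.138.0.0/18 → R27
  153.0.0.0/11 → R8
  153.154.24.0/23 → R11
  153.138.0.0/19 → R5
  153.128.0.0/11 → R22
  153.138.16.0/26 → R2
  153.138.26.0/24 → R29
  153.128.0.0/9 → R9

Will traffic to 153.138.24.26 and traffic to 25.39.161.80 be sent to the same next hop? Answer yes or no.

no

153.138.24.26: longest match 153.138.0.0/19 -> R5
25.39.161.80: longest match 25.0.0.0/8 -> R24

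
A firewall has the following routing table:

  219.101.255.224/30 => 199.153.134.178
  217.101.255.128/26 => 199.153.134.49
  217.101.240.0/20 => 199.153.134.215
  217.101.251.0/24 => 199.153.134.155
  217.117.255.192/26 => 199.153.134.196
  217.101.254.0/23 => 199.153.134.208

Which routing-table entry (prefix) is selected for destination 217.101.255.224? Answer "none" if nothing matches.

Entries matching 217.101.255.224:
  217.101.240.0/20 (217.101.240.0 - 217.101.255.255)
  217.101.254.0/23 (217.101.254.0 - 217.101.255.255)
Most specific is 217.101.254.0/23.

217.101.254.0/23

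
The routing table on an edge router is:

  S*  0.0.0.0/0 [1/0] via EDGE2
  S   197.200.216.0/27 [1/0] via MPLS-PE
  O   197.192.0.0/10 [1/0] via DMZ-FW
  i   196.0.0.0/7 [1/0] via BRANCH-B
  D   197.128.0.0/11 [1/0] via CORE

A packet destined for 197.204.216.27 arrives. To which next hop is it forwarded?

Routes whose prefix contains 197.204.216.27:
  0.0.0.0/0 (default, matches everything) -> EDGE2
  196.0.0.0/7 (196.0.0.0 - 197.255.255.255) -> BRANCH-B
  197.192.0.0/10 (197.192.0.0 - 197.255.255.255) -> DMZ-FW
More-specific entries that do NOT match:
  197.200.216.0/27 (197.200.216.0 - 197.200.216.31) does not contain 197.204.216.27
  197.128.0.0/11 (197.128.0.0 - 197.159.255.255) does not contain 197.204.216.27
Longest matching prefix is /10 -> next hop DMZ-FW.

DMZ-FW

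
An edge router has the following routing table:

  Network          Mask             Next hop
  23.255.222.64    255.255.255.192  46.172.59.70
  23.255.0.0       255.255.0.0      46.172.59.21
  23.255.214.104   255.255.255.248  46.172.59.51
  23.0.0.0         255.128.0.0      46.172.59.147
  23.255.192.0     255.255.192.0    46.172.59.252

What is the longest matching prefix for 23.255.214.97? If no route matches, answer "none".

23.255.192.0/18

Entries matching 23.255.214.97:
  23.255.0.0/16 (23.255.0.0 - 23.255.255.255)
  23.255.192.0/18 (23.255.192.0 - 23.255.255.255)
Most specific is 23.255.192.0/18.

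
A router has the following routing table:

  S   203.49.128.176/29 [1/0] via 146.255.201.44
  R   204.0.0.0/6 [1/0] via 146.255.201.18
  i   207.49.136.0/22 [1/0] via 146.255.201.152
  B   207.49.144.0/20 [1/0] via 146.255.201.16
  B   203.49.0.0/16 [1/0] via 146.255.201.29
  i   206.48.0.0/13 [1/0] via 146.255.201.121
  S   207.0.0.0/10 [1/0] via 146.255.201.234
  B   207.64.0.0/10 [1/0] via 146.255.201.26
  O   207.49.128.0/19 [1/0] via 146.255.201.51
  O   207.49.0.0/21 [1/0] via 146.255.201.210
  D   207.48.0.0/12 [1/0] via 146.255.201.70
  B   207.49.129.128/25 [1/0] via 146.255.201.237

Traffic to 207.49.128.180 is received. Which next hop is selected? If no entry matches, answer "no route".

Routes whose prefix contains 207.49.128.180:
  204.0.0.0/6 (204.0.0.0 - 207.255.255.255) -> 146.255.201.18
  207.0.0.0/10 (207.0.0.0 - 207.63.255.255) -> 146.255.201.234
  207.48.0.0/12 (207.48.0.0 - 207.63.255.255) -> 146.255.201.70
  207.49.128.0/19 (207.49.128.0 - 207.49.159.255) -> 146.255.201.51
More-specific entries that do NOT match:
  203.49.128.176/29 (203.49.128.176 - 203.49.128.183) does not contain 207.49.128.180
  207.49.129.128/25 (207.49.129.128 - 207.49.129.255) does not contain 207.49.128.180
  207.49.136.0/22 (207.49.136.0 - 207.49.139.255) does not contain 207.49.128.180
  207.49.0.0/21 (207.49.0.0 - 207.49.7.255) does not contain 207.49.128.180
  207.49.144.0/20 (207.49.144.0 - 207.49.159.255) does not contain 207.49.128.180
Longest matching prefix is /19 -> next hop 146.255.201.51.

146.255.201.51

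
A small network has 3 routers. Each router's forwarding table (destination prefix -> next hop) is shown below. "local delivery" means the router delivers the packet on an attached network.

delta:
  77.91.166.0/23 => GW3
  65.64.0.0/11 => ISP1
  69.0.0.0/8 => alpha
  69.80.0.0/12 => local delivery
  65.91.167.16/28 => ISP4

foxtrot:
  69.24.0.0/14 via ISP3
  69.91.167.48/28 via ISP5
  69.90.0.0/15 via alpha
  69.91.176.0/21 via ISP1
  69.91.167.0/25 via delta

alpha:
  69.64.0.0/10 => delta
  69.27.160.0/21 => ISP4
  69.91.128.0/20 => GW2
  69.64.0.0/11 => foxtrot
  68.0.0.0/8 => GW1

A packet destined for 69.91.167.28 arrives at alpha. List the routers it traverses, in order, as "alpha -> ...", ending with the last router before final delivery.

alpha -> foxtrot -> delta

At alpha: longest match for 69.91.167.28 is 69.64.0.0/11 -> foxtrot
At foxtrot: longest match for 69.91.167.28 is 69.91.167.0/25 -> delta
At delta: longest match for 69.91.167.28 is 69.80.0.0/12 -> local delivery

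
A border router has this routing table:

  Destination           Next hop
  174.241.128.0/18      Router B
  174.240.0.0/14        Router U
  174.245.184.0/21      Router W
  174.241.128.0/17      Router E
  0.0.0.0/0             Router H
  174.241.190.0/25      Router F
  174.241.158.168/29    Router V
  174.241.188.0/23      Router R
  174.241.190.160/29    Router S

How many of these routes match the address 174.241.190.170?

4

Prefixes containing 174.241.190.170:
  0.0.0.0/0 (default, matches everything)
  174.240.0.0/14 (174.240.0.0 - 174.243.255.255)
  174.241.128.0/17 (174.241.128.0 - 174.241.255.255)
  174.241.128.0/18 (174.241.128.0 - 174.241.191.255)
Total matching entries: 4.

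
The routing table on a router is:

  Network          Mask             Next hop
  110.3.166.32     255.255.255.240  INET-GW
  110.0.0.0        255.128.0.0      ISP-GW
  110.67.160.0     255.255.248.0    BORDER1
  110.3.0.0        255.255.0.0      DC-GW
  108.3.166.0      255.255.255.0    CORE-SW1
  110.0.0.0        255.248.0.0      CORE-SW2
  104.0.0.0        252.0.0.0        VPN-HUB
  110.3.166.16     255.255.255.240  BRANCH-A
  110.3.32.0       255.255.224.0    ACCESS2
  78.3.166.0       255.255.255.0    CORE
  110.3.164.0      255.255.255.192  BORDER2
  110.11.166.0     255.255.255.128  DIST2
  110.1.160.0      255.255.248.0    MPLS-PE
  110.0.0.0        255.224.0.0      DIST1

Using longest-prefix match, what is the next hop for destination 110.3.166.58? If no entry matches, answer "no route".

Routes whose prefix contains 110.3.166.58:
  110.0.0.0/9 (110.0.0.0 - 110.127.255.255) -> ISP-GW
  110.0.0.0/11 (110.0.0.0 - 110.31.255.255) -> DIST1
  110.0.0.0/13 (110.0.0.0 - 110.7.255.255) -> CORE-SW2
  110.3.0.0/16 (110.3.0.0 - 110.3.255.255) -> DC-GW
More-specific entries that do NOT match:
  110.3.166.32/28 (110.3.166.32 - 110.3.166.47) does not contain 110.3.166.58
  110.3.166.16/28 (110.3.166.16 - 110.3.166.31) does not contain 110.3.166.58
  110.3.164.0/26 (110.3.164.0 - 110.3.164.63) does not contain 110.3.166.58
  110.11.166.0/25 (110.11.166.0 - 110.11.166.127) does not contain 110.3.166.58
  108.3.166.0/24 (108.3.166.0 - 108.3.166.255) does not contain 110.3.166.58
  78.3.166.0/24 (78.3.166.0 - 78.3.166.255) does not contain 110.3.166.58
  110.67.160.0/21 (110.67.160.0 - 110.67.167.255) does not contain 110.3.166.58
  110.1.160.0/21 (110.1.160.0 - 110.1.167.255) does not contain 110.3.166.58
  110.3.32.0/19 (110.3.32.0 - 110.3.63.255) does not contain 110.3.166.58
Longest matching prefix is /16 -> next hop DC-GW.

DC-GW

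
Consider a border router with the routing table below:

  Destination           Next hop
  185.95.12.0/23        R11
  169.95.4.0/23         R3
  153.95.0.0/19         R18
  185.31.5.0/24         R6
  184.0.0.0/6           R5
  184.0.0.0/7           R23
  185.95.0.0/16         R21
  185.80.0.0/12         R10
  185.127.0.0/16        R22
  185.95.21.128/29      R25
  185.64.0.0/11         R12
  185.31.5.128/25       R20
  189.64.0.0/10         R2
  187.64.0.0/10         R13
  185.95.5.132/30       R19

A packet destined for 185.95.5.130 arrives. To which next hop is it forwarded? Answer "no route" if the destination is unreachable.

Routes whose prefix contains 185.95.5.130:
  184.0.0.0/6 (184.0.0.0 - 187.255.255.255) -> R5
  184.0.0.0/7 (184.0.0.0 - 185.255.255.255) -> R23
  185.64.0.0/11 (185.64.0.0 - 185.95.255.255) -> R12
  185.80.0.0/12 (185.80.0.0 - 185.95.255.255) -> R10
  185.95.0.0/16 (185.95.0.0 - 185.95.255.255) -> R21
More-specific entries that do NOT match:
  185.95.5.132/30 (185.95.5.132 - 185.95.5.135) does not contain 185.95.5.130
  185.95.21.128/29 (185.95.21.128 - 185.95.21.135) does not contain 185.95.5.130
  185.31.5.128/25 (185.31.5.128 - 185.31.5.255) does not contain 185.95.5.130
  185.31.5.0/24 (185.31.5.0 - 185.31.5.255) does not contain 185.95.5.130
  185.95.12.0/23 (185.95.12.0 - 185.95.13.255) does not contain 185.95.5.130
  169.95.4.0/23 (169.95.4.0 - 169.95.5.255) does not contain 185.95.5.130
  153.95.0.0/19 (153.95.0.0 - 153.95.31.255) does not contain 185.95.5.130
Longest matching prefix is /16 -> next hop R21.

R21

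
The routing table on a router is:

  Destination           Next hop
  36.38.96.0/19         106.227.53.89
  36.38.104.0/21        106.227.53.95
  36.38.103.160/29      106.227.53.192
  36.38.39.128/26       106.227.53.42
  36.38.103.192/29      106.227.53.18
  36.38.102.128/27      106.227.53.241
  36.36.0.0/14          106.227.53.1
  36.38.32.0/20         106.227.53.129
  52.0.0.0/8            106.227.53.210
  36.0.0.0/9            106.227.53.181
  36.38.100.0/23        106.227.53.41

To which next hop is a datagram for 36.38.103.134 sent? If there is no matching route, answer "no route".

106.227.53.89

Routes whose prefix contains 36.38.103.134:
  36.0.0.0/9 (36.0.0.0 - 36.127.255.255) -> 106.227.53.181
  36.36.0.0/14 (36.36.0.0 - 36.39.255.255) -> 106.227.53.1
  36.38.96.0/19 (36.38.96.0 - 36.38.127.255) -> 106.227.53.89
More-specific entries that do NOT match:
  36.38.103.160/29 (36.38.103.160 - 36.38.103.167) does not contain 36.38.103.134
  36.38.103.192/29 (36.38.103.192 - 36.38.103.199) does not contain 36.38.103.134
  36.38.102.128/27 (36.38.102.128 - 36.38.102.159) does not contain 36.38.103.134
  36.38.39.128/26 (36.38.39.128 - 36.38.39.191) does not contain 36.38.103.134
  36.38.100.0/23 (36.38.100.0 - 36.38.101.255) does not contain 36.38.103.134
  36.38.104.0/21 (36.38.104.0 - 36.38.111.255) does not contain 36.38.103.134
  36.38.32.0/20 (36.38.32.0 - 36.38.47.255) does not contain 36.38.103.134
Longest matching prefix is /19 -> next hop 106.227.53.89.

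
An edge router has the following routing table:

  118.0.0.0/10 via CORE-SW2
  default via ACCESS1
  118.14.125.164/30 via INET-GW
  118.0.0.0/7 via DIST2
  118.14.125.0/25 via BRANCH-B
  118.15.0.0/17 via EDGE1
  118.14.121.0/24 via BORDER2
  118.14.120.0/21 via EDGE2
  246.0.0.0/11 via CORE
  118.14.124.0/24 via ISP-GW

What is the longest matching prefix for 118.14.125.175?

118.14.120.0/21

Entries matching 118.14.125.175:
  0.0.0.0/0 (default, matches everything)
  118.0.0.0/7 (118.0.0.0 - 119.255.255.255)
  118.0.0.0/10 (118.0.0.0 - 118.63.255.255)
  118.14.120.0/21 (118.14.120.0 - 118.14.127.255)
Most specific is 118.14.120.0/21.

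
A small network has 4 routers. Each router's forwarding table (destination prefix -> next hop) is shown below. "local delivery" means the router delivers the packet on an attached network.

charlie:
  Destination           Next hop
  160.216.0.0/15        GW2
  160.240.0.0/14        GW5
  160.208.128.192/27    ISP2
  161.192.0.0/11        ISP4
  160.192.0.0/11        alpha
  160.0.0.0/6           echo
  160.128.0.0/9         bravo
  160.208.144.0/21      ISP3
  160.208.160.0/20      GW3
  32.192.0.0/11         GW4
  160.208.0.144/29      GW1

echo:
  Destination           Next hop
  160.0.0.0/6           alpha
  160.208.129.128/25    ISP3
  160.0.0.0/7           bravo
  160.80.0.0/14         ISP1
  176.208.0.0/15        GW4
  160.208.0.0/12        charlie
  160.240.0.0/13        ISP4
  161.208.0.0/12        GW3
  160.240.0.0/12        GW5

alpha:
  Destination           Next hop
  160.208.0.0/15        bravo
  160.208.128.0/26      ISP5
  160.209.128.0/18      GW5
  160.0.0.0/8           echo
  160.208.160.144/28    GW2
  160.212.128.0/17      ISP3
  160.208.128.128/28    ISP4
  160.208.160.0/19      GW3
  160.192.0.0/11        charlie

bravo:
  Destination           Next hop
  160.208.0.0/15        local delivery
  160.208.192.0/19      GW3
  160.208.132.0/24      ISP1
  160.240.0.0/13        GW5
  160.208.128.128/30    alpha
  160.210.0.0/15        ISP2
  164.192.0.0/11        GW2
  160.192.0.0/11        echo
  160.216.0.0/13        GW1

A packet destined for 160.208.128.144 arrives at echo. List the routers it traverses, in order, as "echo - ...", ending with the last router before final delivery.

At echo: longest match for 160.208.128.144 is 160.208.0.0/12 -> charlie
At charlie: longest match for 160.208.128.144 is 160.192.0.0/11 -> alpha
At alpha: longest match for 160.208.128.144 is 160.208.0.0/15 -> bravo
At bravo: longest match for 160.208.128.144 is 160.208.0.0/15 -> local delivery

echo - charlie - alpha - bravo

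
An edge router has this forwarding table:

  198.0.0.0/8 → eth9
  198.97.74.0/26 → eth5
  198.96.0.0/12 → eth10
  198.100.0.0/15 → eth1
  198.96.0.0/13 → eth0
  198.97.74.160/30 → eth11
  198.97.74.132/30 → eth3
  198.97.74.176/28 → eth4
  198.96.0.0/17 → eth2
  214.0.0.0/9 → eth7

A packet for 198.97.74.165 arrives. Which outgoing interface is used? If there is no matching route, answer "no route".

eth0

Routes whose prefix contains 198.97.74.165:
  198.0.0.0/8 (198.0.0.0 - 198.255.255.255) -> eth9
  198.96.0.0/12 (198.96.0.0 - 198.111.255.255) -> eth10
  198.96.0.0/13 (198.96.0.0 - 198.103.255.255) -> eth0
More-specific entries that do NOT match:
  198.97.74.160/30 (198.97.74.160 - 198.97.74.163) does not contain 198.97.74.165
  198.97.74.132/30 (198.97.74.132 - 198.97.74.135) does not contain 198.97.74.165
  198.97.74.176/28 (198.97.74.176 - 198.97.74.191) does not contain 198.97.74.165
  198.97.74.0/26 (198.97.74.0 - 198.97.74.63) does not contain 198.97.74.165
  198.96.0.0/17 (198.96.0.0 - 198.96.127.255) does not contain 198.97.74.165
  198.100.0.0/15 (198.100.0.0 - 198.101.255.255) does not contain 198.97.74.165
Longest matching prefix is /13 -> interface eth0.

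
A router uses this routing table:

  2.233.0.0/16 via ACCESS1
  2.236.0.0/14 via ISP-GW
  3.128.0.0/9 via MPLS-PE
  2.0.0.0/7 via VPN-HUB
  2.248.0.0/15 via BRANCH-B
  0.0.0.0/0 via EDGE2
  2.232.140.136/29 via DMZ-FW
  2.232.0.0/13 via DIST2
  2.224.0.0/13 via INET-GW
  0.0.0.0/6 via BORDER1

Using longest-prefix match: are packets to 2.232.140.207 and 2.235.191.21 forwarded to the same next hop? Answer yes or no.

2.232.140.207: longest match 2.232.0.0/13 -> DIST2
2.235.191.21: longest match 2.232.0.0/13 -> DIST2

yes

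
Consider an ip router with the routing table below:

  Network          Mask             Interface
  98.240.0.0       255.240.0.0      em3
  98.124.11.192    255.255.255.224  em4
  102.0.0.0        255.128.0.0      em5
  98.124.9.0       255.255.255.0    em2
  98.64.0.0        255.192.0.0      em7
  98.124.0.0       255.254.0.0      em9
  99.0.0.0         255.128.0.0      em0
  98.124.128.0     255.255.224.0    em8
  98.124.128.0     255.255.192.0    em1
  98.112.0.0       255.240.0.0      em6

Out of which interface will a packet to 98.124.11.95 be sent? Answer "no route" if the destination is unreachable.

em9

Routes whose prefix contains 98.124.11.95:
  98.64.0.0/10 (98.64.0.0 - 98.127.255.255) -> em7
  98.112.0.0/12 (98.112.0.0 - 98.127.255.255) -> em6
  98.124.0.0/15 (98.124.0.0 - 98.125.255.255) -> em9
More-specific entries that do NOT match:
  98.124.11.192/27 (98.124.11.192 - 98.124.11.223) does not contain 98.124.11.95
  98.124.9.0/24 (98.124.9.0 - 98.124.9.255) does not contain 98.124.11.95
  98.124.128.0/19 (98.124.128.0 - 98.124.159.255) does not contain 98.124.11.95
  98.124.128.0/18 (98.124.128.0 - 98.124.191.255) does not contain 98.124.11.95
Longest matching prefix is /15 -> interface em9.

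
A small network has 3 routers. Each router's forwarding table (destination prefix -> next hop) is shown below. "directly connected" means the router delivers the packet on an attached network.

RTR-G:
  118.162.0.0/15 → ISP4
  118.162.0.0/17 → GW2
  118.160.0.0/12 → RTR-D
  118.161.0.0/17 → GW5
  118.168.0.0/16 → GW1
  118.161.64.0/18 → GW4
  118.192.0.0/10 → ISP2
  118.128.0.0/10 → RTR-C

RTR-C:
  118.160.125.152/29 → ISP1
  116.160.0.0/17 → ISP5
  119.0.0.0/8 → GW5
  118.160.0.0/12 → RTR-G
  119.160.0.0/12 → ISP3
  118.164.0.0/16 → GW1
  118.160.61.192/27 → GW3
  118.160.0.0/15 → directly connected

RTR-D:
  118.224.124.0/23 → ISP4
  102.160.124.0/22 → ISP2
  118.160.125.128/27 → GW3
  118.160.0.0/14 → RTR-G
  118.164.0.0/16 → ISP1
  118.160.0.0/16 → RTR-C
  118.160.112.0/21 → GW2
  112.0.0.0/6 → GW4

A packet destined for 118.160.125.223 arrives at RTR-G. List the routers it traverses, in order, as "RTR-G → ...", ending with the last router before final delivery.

At RTR-G: longest match for 118.160.125.223 is 118.160.0.0/12 -> RTR-D
At RTR-D: longest match for 118.160.125.223 is 118.160.0.0/16 -> RTR-C
At RTR-C: longest match for 118.160.125.223 is 118.160.0.0/15 -> directly connected

RTR-G → RTR-D → RTR-C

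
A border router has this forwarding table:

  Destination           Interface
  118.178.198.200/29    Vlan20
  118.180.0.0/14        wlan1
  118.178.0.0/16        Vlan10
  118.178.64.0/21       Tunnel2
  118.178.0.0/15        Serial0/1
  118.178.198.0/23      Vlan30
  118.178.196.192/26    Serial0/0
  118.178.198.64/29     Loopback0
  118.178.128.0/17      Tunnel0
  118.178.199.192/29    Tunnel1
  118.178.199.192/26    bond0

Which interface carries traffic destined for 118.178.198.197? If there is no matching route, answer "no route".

Vlan30

Routes whose prefix contains 118.178.198.197:
  118.178.0.0/15 (118.178.0.0 - 118.179.255.255) -> Serial0/1
  118.178.0.0/16 (118.178.0.0 - 118.178.255.255) -> Vlan10
  118.178.128.0/17 (118.178.128.0 - 118.178.255.255) -> Tunnel0
  118.178.198.0/23 (118.178.198.0 - 118.178.199.255) -> Vlan30
More-specific entries that do NOT match:
  118.178.198.200/29 (118.178.198.200 - 118.178.198.207) does not contain 118.178.198.197
  118.178.198.64/29 (118.178.198.64 - 118.178.198.71) does not contain 118.178.198.197
  118.178.199.192/29 (118.178.199.192 - 118.178.199.199) does not contain 118.178.198.197
  118.178.196.192/26 (118.178.196.192 - 118.178.196.255) does not contain 118.178.198.197
  118.178.199.192/26 (118.178.199.192 - 118.178.199.255) does not contain 118.178.198.197
Longest matching prefix is /23 -> interface Vlan30.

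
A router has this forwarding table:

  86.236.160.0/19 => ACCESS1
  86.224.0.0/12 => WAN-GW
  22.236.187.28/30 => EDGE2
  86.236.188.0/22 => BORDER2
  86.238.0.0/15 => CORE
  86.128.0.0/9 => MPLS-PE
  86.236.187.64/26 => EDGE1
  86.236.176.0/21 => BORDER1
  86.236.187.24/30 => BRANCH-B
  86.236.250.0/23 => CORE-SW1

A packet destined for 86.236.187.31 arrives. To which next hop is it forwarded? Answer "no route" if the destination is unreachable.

ACCESS1

Routes whose prefix contains 86.236.187.31:
  86.128.0.0/9 (86.128.0.0 - 86.255.255.255) -> MPLS-PE
  86.224.0.0/12 (86.224.0.0 - 86.239.255.255) -> WAN-GW
  86.236.160.0/19 (86.236.160.0 - 86.236.191.255) -> ACCESS1
More-specific entries that do NOT match:
  22.236.187.28/30 (22.236.187.28 - 22.236.187.31) does not contain 86.236.187.31
  86.236.187.24/30 (86.236.187.24 - 86.236.187.27) does not contain 86.236.187.31
  86.236.187.64/26 (86.236.187.64 - 86.236.187.127) does not contain 86.236.187.31
  86.236.250.0/23 (86.236.250.0 - 86.236.251.255) does not contain 86.236.187.31
  86.236.188.0/22 (86.236.188.0 - 86.236.191.255) does not contain 86.236.187.31
  86.236.176.0/21 (86.236.176.0 - 86.236.183.255) does not contain 86.236.187.31
Longest matching prefix is /19 -> next hop ACCESS1.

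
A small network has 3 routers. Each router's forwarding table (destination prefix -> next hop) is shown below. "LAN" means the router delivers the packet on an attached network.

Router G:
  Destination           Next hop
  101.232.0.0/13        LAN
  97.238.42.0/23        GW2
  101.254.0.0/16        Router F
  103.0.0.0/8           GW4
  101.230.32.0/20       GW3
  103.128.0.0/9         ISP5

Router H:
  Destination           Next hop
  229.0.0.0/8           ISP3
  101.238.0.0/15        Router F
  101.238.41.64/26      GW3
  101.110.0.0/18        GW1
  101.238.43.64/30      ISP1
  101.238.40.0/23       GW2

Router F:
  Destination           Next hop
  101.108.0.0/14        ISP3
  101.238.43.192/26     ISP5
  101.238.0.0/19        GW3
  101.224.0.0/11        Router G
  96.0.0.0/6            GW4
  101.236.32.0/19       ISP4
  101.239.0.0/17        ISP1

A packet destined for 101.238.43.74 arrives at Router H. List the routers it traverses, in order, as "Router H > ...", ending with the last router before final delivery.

At Router H: longest match for 101.238.43.74 is 101.238.0.0/15 -> Router F
At Router F: longest match for 101.238.43.74 is 101.224.0.0/11 -> Router G
At Router G: longest match for 101.238.43.74 is 101.232.0.0/13 -> LAN

Router H > Router F > Router G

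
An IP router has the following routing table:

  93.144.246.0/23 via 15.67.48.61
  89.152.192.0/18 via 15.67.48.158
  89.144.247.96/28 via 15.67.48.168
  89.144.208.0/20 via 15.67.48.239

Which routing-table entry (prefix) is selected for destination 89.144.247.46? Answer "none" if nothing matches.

none

89.144.247.46 is outside every listed prefix and there is no default route.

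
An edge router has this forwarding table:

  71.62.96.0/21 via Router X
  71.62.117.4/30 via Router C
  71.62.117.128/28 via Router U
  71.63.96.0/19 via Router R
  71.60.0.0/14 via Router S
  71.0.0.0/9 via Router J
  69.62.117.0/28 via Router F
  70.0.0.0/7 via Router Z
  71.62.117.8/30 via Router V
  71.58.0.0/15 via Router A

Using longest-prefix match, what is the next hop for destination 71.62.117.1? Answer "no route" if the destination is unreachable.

Routes whose prefix contains 71.62.117.1:
  70.0.0.0/7 (70.0.0.0 - 71.255.255.255) -> Router Z
  71.0.0.0/9 (71.0.0.0 - 71.127.255.255) -> Router J
  71.60.0.0/14 (71.60.0.0 - 71.63.255.255) -> Router S
More-specific entries that do NOT match:
  71.62.117.4/30 (71.62.117.4 - 71.62.117.7) does not contain 71.62.117.1
  71.62.117.8/30 (71.62.117.8 - 71.62.117.11) does not contain 71.62.117.1
  71.62.117.128/28 (71.62.117.128 - 71.62.117.143) does not contain 71.62.117.1
  69.62.117.0/28 (69.62.117.0 - 69.62.117.15) does not contain 71.62.117.1
  71.62.96.0/21 (71.62.96.0 - 71.62.103.255) does not contain 71.62.117.1
  71.63.96.0/19 (71.63.96.0 - 71.63.127.255) does not contain 71.62.117.1
  71.58.0.0/15 (71.58.0.0 - 71.59.255.255) does not contain 71.62.117.1
Longest matching prefix is /14 -> next hop Router S.

Router S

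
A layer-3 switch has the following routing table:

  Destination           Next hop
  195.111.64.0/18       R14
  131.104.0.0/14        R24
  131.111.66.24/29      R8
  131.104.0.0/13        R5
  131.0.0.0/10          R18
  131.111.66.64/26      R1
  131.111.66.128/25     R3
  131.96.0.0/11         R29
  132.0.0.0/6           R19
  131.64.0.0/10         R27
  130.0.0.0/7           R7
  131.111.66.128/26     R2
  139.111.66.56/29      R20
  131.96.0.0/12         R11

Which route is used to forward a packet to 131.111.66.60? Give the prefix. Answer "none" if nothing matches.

131.104.0.0/13

Entries matching 131.111.66.60:
  130.0.0.0/7 (130.0.0.0 - 131.255.255.255)
  131.64.0.0/10 (131.64.0.0 - 131.127.255.255)
  131.96.0.0/11 (131.96.0.0 - 131.127.255.255)
  131.96.0.0/12 (131.96.0.0 - 131.111.255.255)
  131.104.0.0/13 (131.104.0.0 - 131.111.255.255)
Most specific is 131.104.0.0/13.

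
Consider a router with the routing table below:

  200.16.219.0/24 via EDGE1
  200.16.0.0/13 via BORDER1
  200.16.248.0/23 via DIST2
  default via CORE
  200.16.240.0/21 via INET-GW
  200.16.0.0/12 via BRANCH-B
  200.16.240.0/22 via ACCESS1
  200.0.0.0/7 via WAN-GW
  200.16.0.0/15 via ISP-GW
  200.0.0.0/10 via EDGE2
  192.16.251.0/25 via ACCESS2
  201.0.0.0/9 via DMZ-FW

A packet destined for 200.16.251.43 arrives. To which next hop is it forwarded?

Routes whose prefix contains 200.16.251.43:
  0.0.0.0/0 (default, matches everything) -> CORE
  200.0.0.0/7 (200.0.0.0 - 201.255.255.255) -> WAN-GW
  200.0.0.0/10 (200.0.0.0 - 200.63.255.255) -> EDGE2
  200.16.0.0/12 (200.16.0.0 - 200.31.255.255) -> BRANCH-B
  200.16.0.0/13 (200.16.0.0 - 200.23.255.255) -> BORDER1
  200.16.0.0/15 (200.16.0.0 - 200.17.255.255) -> ISP-GW
More-specific entries that do NOT match:
  192.16.251.0/25 (192.16.251.0 - 192.16.251.127) does not contain 200.16.251.43
  200.16.219.0/24 (200.16.219.0 - 200.16.219.255) does not contain 200.16.251.43
  200.16.248.0/23 (200.16.248.0 - 200.16.249.255) does not contain 200.16.251.43
  200.16.240.0/22 (200.16.240.0 - 200.16.243.255) does not contain 200.16.251.43
  200.16.240.0/21 (200.16.240.0 - 200.16.247.255) does not contain 200.16.251.43
Longest matching prefix is /15 -> next hop ISP-GW.

ISP-GW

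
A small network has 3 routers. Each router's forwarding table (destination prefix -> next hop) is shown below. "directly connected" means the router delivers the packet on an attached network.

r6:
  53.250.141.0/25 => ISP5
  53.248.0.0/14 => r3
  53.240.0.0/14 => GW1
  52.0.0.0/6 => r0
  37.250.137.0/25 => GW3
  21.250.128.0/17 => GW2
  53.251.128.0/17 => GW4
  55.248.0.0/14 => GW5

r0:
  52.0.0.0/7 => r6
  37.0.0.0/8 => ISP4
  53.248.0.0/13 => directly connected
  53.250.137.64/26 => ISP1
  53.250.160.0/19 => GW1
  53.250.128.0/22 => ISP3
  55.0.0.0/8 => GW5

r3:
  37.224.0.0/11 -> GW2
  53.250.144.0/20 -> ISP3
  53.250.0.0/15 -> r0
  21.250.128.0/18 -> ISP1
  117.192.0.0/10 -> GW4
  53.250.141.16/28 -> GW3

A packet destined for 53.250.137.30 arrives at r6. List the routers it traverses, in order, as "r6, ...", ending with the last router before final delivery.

At r6: longest match for 53.250.137.30 is 53.248.0.0/14 -> r3
At r3: longest match for 53.250.137.30 is 53.250.0.0/15 -> r0
At r0: longest match for 53.250.137.30 is 53.248.0.0/13 -> directly connected

r6, r3, r0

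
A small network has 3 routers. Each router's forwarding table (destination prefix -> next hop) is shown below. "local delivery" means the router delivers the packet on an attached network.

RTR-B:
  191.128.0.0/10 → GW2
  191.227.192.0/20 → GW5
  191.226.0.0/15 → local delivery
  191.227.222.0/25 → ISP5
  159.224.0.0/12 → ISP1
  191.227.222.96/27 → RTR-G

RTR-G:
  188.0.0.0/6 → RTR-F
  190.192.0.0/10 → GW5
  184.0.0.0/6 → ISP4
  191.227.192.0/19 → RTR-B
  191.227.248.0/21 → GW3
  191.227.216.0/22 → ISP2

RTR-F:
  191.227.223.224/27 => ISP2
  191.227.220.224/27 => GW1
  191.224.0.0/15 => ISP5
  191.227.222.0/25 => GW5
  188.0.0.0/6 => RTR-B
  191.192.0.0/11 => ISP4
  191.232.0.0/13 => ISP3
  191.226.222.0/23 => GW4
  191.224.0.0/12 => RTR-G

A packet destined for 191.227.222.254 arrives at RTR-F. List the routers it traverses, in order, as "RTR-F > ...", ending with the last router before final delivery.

At RTR-F: longest match for 191.227.222.254 is 191.224.0.0/12 -> RTR-G
At RTR-G: longest match for 191.227.222.254 is 191.227.192.0/19 -> RTR-B
At RTR-B: longest match for 191.227.222.254 is 191.226.0.0/15 -> local delivery

RTR-F > RTR-G > RTR-B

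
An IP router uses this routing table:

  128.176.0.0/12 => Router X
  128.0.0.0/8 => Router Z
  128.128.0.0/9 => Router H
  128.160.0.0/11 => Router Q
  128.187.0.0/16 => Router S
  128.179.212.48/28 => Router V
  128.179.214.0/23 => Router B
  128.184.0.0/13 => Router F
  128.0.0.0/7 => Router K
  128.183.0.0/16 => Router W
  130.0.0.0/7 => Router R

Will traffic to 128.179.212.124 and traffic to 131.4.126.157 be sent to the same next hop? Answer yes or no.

no

128.179.212.124: longest match 128.176.0.0/12 -> Router X
131.4.126.157: longest match 130.0.0.0/7 -> Router R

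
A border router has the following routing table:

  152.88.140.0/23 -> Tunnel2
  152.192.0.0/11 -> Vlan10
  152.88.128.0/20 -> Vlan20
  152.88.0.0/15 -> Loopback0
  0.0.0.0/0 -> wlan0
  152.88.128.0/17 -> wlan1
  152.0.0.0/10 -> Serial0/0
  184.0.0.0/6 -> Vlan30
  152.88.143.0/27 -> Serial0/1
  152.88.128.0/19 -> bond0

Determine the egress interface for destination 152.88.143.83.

Routes whose prefix contains 152.88.143.83:
  0.0.0.0/0 (default, matches everything) -> wlan0
  152.88.0.0/15 (152.88.0.0 - 152.89.255.255) -> Loopback0
  152.88.128.0/17 (152.88.128.0 - 152.88.255.255) -> wlan1
  152.88.128.0/19 (152.88.128.0 - 152.88.159.255) -> bond0
  152.88.128.0/20 (152.88.128.0 - 152.88.143.255) -> Vlan20
More-specific entries that do NOT match:
  152.88.143.0/27 (152.88.143.0 - 152.88.143.31) does not contain 152.88.143.83
  152.88.140.0/23 (152.88.140.0 - 152.88.141.255) does not contain 152.88.143.83
Longest matching prefix is /20 -> interface Vlan20.

Vlan20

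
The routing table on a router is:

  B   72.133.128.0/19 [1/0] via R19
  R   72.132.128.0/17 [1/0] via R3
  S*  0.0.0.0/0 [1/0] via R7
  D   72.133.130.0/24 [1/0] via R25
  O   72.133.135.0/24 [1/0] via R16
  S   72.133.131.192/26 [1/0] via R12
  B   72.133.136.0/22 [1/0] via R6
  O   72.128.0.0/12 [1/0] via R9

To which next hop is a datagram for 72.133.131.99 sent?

Routes whose prefix contains 72.133.131.99:
  0.0.0.0/0 (default, matches everything) -> R7
  72.128.0.0/12 (72.128.0.0 - 72.143.255.255) -> R9
  72.133.128.0/19 (72.133.128.0 - 72.133.159.255) -> R19
More-specific entries that do NOT match:
  72.133.131.192/26 (72.133.131.192 - 72.133.131.255) does not contain 72.133.131.99
  72.133.130.0/24 (72.133.130.0 - 72.133.130.255) does not contain 72.133.131.99
  72.133.135.0/24 (72.133.135.0 - 72.133.135.255) does not contain 72.133.131.99
  72.133.136.0/22 (72.133.136.0 - 72.133.139.255) does not contain 72.133.131.99
Longest matching prefix is /19 -> next hop R19.

R19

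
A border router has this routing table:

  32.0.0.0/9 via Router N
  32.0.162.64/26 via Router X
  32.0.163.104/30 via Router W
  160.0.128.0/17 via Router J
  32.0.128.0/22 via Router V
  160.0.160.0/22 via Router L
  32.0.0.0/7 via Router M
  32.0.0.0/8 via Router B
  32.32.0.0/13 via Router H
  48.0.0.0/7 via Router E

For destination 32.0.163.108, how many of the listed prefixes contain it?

Prefixes containing 32.0.163.108:
  32.0.0.0/7 (32.0.0.0 - 33.255.255.255)
  32.0.0.0/8 (32.0.0.0 - 32.255.255.255)
  32.0.0.0/9 (32.0.0.0 - 32.127.255.255)
Total matching entries: 3.

3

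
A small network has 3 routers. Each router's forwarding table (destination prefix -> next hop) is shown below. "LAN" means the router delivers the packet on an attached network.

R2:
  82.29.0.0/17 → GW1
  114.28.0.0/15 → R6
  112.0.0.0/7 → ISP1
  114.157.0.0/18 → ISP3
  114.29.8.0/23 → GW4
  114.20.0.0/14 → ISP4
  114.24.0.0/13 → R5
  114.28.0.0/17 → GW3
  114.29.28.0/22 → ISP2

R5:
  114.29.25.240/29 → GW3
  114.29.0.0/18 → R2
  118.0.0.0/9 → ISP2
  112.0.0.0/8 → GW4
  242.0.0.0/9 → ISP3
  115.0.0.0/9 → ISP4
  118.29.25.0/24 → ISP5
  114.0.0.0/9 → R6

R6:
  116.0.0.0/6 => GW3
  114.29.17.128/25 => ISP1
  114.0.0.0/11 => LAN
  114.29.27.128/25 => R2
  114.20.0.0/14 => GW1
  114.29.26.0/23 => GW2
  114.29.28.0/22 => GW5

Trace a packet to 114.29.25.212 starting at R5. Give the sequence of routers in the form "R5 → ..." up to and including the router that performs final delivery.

At R5: longest match for 114.29.25.212 is 114.29.0.0/18 -> R2
At R2: longest match for 114.29.25.212 is 114.28.0.0/15 -> R6
At R6: longest match for 114.29.25.212 is 114.0.0.0/11 -> LAN

R5 → R2 → R6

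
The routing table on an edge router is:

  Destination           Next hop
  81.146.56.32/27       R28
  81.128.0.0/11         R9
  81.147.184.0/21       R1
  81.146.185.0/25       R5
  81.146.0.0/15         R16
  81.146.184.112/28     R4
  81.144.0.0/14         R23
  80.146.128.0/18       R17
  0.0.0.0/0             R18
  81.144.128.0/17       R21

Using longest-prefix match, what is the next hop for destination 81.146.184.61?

Routes whose prefix contains 81.146.184.61:
  0.0.0.0/0 (default, matches everything) -> R18
  81.128.0.0/11 (81.128.0.0 - 81.159.255.255) -> R9
  81.144.0.0/14 (81.144.0.0 - 81.147.255.255) -> R23
  81.146.0.0/15 (81.146.0.0 - 81.147.255.255) -> R16
More-specific entries that do NOT match:
  81.146.184.112/28 (81.146.184.112 - 81.146.184.127) does not contain 81.146.184.61
  81.146.56.32/27 (81.146.56.32 - 81.146.56.63) does not contain 81.146.184.61
  81.146.185.0/25 (81.146.185.0 - 81.146.185.127) does not contain 81.146.184.61
  81.147.184.0/21 (81.147.184.0 - 81.147.191.255) does not contain 81.146.184.61
  80.146.128.0/18 (80.146.128.0 - 80.146.191.255) does not contain 81.146.184.61
  81.144.128.0/17 (81.144.128.0 - 81.144.255.255) does not contain 81.146.184.61
Longest matching prefix is /15 -> next hop R16.

R16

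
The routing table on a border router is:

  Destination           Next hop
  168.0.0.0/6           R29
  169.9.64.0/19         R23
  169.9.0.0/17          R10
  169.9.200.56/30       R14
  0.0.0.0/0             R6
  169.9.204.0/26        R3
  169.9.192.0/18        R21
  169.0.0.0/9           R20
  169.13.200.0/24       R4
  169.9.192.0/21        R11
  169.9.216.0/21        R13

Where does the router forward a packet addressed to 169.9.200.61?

R21

Routes whose prefix contains 169.9.200.61:
  0.0.0.0/0 (default, matches everything) -> R6
  168.0.0.0/6 (168.0.0.0 - 171.255.255.255) -> R29
  169.0.0.0/9 (169.0.0.0 - 169.127.255.255) -> R20
  169.9.192.0/18 (169.9.192.0 - 169.9.255.255) -> R21
More-specific entries that do NOT match:
  169.9.200.56/30 (169.9.200.56 - 169.9.200.59) does not contain 169.9.200.61
  169.9.204.0/26 (169.9.204.0 - 169.9.204.63) does not contain 169.9.200.61
  169.13.200.0/24 (169.13.200.0 - 169.13.200.255) does not contain 169.9.200.61
  169.9.192.0/21 (169.9.192.0 - 169.9.199.255) does not contain 169.9.200.61
  169.9.216.0/21 (169.9.216.0 - 169.9.223.255) does not contain 169.9.200.61
  169.9.64.0/19 (169.9.64.0 - 169.9.95.255) does not contain 169.9.200.61
Longest matching prefix is /18 -> next hop R21.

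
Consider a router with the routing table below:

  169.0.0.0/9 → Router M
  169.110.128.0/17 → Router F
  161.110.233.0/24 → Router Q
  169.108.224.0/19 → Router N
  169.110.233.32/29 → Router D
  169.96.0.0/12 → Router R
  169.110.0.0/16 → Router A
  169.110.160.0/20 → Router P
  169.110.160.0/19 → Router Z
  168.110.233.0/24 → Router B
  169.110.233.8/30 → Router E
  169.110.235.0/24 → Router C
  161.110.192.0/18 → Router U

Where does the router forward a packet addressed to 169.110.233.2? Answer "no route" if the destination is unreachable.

Router F

Routes whose prefix contains 169.110.233.2:
  169.0.0.0/9 (169.0.0.0 - 169.127.255.255) -> Router M
  169.96.0.0/12 (169.96.0.0 - 169.111.255.255) -> Router R
  169.110.0.0/16 (169.110.0.0 - 169.110.255.255) -> Router A
  169.110.128.0/17 (169.110.128.0 - 169.110.255.255) -> Router F
More-specific entries that do NOT match:
  169.110.233.8/30 (169.110.233.8 - 169.110.233.11) does not contain 169.110.233.2
  169.110.233.32/29 (169.110.233.32 - 169.110.233.39) does not contain 169.110.233.2
  161.110.233.0/24 (161.110.233.0 - 161.110.233.255) does not contain 169.110.233.2
  168.110.233.0/24 (168.110.233.0 - 168.110.233.255) does not contain 169.110.233.2
  169.110.235.0/24 (169.110.235.0 - 169.110.235.255) does not contain 169.110.233.2
  169.110.160.0/20 (169.110.160.0 - 169.110.175.255) does not contain 169.110.233.2
  169.108.224.0/19 (169.108.224.0 - 169.108.255.255) does not contain 169.110.233.2
  169.110.160.0/19 (169.110.160.0 - 169.110.191.255) does not contain 169.110.233.2
  161.110.192.0/18 (161.110.192.0 - 161.110.255.255) does not contain 169.110.233.2
Longest matching prefix is /17 -> next hop Router F.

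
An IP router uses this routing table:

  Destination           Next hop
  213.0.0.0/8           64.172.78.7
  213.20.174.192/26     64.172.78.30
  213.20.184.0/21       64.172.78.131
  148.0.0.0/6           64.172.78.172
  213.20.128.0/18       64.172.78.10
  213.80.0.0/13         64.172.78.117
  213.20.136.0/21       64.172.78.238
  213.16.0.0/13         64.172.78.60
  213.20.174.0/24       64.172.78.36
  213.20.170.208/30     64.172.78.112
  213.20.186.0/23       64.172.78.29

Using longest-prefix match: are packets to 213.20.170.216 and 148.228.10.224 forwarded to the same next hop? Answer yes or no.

213.20.170.216: longest match 213.20.128.0/18 -> 64.172.78.10
148.228.10.224: longest match 148.0.0.0/6 -> 64.172.78.172

no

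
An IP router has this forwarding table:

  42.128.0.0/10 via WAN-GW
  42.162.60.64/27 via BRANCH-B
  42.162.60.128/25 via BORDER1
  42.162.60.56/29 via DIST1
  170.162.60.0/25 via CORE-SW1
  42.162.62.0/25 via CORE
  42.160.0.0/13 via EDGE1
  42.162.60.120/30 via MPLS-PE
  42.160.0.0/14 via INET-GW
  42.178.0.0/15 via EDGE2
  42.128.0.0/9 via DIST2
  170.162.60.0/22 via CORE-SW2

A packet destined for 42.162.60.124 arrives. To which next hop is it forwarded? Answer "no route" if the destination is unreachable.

Routes whose prefix contains 42.162.60.124:
  42.128.0.0/9 (42.128.0.0 - 42.255.255.255) -> DIST2
  42.128.0.0/10 (42.128.0.0 - 42.191.255.255) -> WAN-GW
  42.160.0.0/13 (42.160.0.0 - 42.167.255.255) -> EDGE1
  42.160.0.0/14 (42.160.0.0 - 42.163.255.255) -> INET-GW
More-specific entries that do NOT match:
  42.162.60.120/30 (42.162.60.120 - 42.162.60.123) does not contain 42.162.60.124
  42.162.60.56/29 (42.162.60.56 - 42.162.60.63) does not contain 42.162.60.124
  42.162.60.64/27 (42.162.60.64 - 42.162.60.95) does not contain 42.162.60.124
  42.162.60.128/25 (42.162.60.128 - 42.162.60.255) does not contain 42.162.60.124
  170.162.60.0/25 (170.162.60.0 - 170.162.60.127) does not contain 42.162.60.124
  42.162.62.0/25 (42.162.62.0 - 42.162.62.127) does not contain 42.162.60.124
  170.162.60.0/22 (170.162.60.0 - 170.162.63.255) does not contain 42.162.60.124
  42.178.0.0/15 (42.178.0.0 - 42.179.255.255) does not contain 42.162.60.124
Longest matching prefix is /14 -> next hop INET-GW.

INET-GW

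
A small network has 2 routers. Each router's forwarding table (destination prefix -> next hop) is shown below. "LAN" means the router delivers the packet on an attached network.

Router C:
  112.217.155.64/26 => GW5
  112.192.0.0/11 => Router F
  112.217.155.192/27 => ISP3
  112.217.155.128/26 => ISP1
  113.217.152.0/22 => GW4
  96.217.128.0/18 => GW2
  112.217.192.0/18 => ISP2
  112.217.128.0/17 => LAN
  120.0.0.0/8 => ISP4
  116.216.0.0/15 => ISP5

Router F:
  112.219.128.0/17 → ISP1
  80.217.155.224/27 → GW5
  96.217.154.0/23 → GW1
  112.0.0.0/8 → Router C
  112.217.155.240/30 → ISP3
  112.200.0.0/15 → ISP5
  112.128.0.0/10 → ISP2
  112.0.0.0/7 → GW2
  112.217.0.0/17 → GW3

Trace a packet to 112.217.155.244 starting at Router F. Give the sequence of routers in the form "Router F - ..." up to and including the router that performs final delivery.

At Router F: longest match for 112.217.155.244 is 112.0.0.0/8 -> Router C
At Router C: longest match for 112.217.155.244 is 112.217.128.0/17 -> LAN

Router F - Router C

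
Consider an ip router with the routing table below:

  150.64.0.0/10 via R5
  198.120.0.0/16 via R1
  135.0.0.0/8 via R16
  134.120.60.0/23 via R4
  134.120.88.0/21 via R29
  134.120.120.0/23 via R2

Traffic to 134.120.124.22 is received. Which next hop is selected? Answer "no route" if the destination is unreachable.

No entry's prefix contains 134.120.124.22; there is no default route.

no route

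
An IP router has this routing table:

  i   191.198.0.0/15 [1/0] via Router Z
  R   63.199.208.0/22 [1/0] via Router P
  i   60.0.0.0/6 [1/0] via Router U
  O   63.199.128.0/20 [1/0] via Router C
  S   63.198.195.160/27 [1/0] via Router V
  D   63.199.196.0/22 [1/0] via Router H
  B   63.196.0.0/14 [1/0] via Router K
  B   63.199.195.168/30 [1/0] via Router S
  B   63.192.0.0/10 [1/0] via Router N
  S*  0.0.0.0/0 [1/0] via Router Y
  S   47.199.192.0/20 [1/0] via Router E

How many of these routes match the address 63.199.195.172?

4

Prefixes containing 63.199.195.172:
  0.0.0.0/0 (default, matches everything)
  60.0.0.0/6 (60.0.0.0 - 63.255.255.255)
  63.192.0.0/10 (63.192.0.0 - 63.255.255.255)
  63.196.0.0/14 (63.196.0.0 - 63.199.255.255)
Total matching entries: 4.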